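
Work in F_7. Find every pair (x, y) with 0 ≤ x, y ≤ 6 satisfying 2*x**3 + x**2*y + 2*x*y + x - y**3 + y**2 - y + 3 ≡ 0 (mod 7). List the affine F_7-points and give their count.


Affine F_7-points: {(0, 4), (1, 5), (2, 0), (2, 1), (3, 2), (3, 3), (5, 2), (6, 0), (6, 4)}; count = 9.

For each of the 49 pairs (x, y) ∈ F_7², evaluate f(x, y) mod 7. Record the zeros.
  x = 0: [0↦3, 1↦2, 2↦4, 3↦3, 4↦0, 5↦3, 6↦6]  zeros at y ∈ {4}
  x = 1: [0↦6, 1↦1, 2↦6, 3↦1, 4↦1, 5↦0, 6↦6]  zeros at y ∈ {5}
  x = 2: [0↦0, 1↦0, 2↦3, 3↦3, 4↦1, 5↦5, 6↦2]  zeros at y ∈ {0, 1}
  x = 3: [0↦4, 1↦4, 2↦0, 3↦0, 4↦5, 5↦2, 6↦6]  zeros at y ∈ {2, 3}
  x = 4: [0↦2, 1↦4, 2↦2, 3↦4, 4↦4, 5↦3, 6↦2]  zeros at y ∈ ∅
  x = 5: [0↦6, 1↦5, 2↦0, 3↦6, 4↦3, 5↦6, 6↦2]  zeros at y ∈ {2}
  x = 6: [0↦0, 1↦5, 2↦6, 3↦4, 4↦0, 5↦2, 6↦4]  zeros at y ∈ {0, 4}
Collecting zeros: affine points = {(0, 4), (1, 5), (2, 0), (2, 1), (3, 2), (3, 3), (5, 2), (6, 0), (6, 4)}.
Total count |C(F_7)_aff| = 9.


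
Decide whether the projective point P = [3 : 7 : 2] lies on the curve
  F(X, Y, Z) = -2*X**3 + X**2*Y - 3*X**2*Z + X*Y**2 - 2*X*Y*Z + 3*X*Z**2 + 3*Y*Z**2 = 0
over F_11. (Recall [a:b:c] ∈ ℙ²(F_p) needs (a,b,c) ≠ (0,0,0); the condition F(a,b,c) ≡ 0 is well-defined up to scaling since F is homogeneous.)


F(3,7,2) ≡ 6 (mod 11); P is NOT on the curve.

Evaluate F(3, 7, 2) term-by-term (mod 11).
  -2*X**3 ↦ -2·27·1·1 = -54
  X**2*Y ↦ 1·9·7·1 = 63
  -3*X**2*Z ↦ -3·9·1·2 = -54
  X*Y**2 ↦ 1·3·49·1 = 147
  -2*X*Y*Z ↦ -2·3·7·2 = -84
  3*X*Z**2 ↦ 3·3·1·4 = 36
  3*Y*Z**2 ↦ 3·1·7·4 = 84
Sum: F(3, 7, 2) = (-54) + (63) + (-54) + (147) + (-84) + (36) + (84) = 138.
Reducing mod 11: 138 ≡ 6 (mod 11).
Since F(a, b, c) ≡ 6 ≠ 0 (mod 11), P does NOT lie on the curve.


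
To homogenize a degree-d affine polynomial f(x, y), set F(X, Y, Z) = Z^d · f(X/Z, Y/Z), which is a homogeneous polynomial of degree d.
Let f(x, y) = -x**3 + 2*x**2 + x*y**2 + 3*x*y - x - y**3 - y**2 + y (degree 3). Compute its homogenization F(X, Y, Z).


F(X, Y, Z) = -X**3 + 2*X**2*Z + X*Y**2 + 3*X*Y*Z - X*Z**2 - Y**3 - Y**2*Z + Y*Z**2

deg(f) = 3.
Substitute x = X/Z, y = Y/Z into f, then multiply by Z^3.
  monomial -1·x^3·y^0 ↦ -1·X^3·Y^0·Z^0.
  monomial 2·x^2·y^0 ↦ 2·X^2·Y^0·Z^1.
  monomial 1·x^1·y^2 ↦ 1·X^1·Y^2·Z^0.
  monomial 3·x^1·y^1 ↦ 3·X^1·Y^1·Z^1.
  monomial -1·x^1·y^0 ↦ -1·X^1·Y^0·Z^2.
  monomial -1·x^0·y^3 ↦ -1·X^0·Y^3·Z^0.
  monomial -1·x^0·y^2 ↦ -1·X^0·Y^2·Z^1.
  monomial 1·x^0·y^1 ↦ 1·X^0·Y^1·Z^2.
Collecting: F(X, Y, Z) = -X**3 + 2*X**2*Z + X*Y**2 + 3*X*Y*Z - X*Z**2 - Y**3 - Y**2*Z + Y*Z**2.


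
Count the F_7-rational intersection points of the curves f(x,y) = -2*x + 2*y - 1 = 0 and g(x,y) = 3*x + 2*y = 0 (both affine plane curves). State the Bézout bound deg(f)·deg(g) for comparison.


Common zeros: {(4, 1)}; count = 1; Bézout bound = 1.

deg(f) = 1, deg(g) = 1, so Bézout bound = 1.
Scan x ∈ F_7. For each x, list the y ∈ F_7 with f(x, y) ≡ 0 and those with g(x, y) ≡ 0 (mod 7); the common zeros in that column are the intersection.
  x = 0: f ≡ 0 at y ∈ {4}; g ≡ 0 at y ∈ {0}; common: ∅.
  x = 1: f ≡ 0 at y ∈ {5}; g ≡ 0 at y ∈ {2}; common: ∅.
  x = 2: f ≡ 0 at y ∈ {6}; g ≡ 0 at y ∈ {4}; common: ∅.
  x = 3: f ≡ 0 at y ∈ {0}; g ≡ 0 at y ∈ {6}; common: ∅.
  x = 4: f ≡ 0 at y ∈ {1}; g ≡ 0 at y ∈ {1}; common: {1}.
  x = 5: f ≡ 0 at y ∈ {2}; g ≡ 0 at y ∈ {3}; common: ∅.
  x = 6: f ≡ 0 at y ∈ {3}; g ≡ 0 at y ∈ {5}; common: ∅.
Collecting: common zeros = {(4, 1)}, so the count is 1.
Comparison with the Bézout bound: 1 ≤ 1 = deg(f)·deg(g), as expected for curves with no common component (the bound is attained).


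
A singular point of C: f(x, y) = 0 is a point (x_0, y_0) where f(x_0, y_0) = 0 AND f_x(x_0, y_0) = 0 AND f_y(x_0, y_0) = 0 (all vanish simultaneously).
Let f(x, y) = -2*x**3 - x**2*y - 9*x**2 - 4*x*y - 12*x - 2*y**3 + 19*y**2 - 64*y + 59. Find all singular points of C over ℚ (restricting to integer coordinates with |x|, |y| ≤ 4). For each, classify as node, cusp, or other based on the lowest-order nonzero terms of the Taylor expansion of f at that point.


Singular points: {(-2, 3)}; classification: cusp.

Compute partial derivatives:
  f_x = -6*x**2 - 2*x*y - 18*x - 4*y - 12.
  f_y = -x**2 - 4*x - 6*y**2 + 38*y - 64.
Scan x_0 ∈ {−4, ..., 4}. For each x_0, f_y(x_0, y) is a polynomial in y; find its integer roots y ∈ {−4, ..., 4}, then test f_x and f at those candidates.
  x = -4: f_y(-4, y) = -6*y**2 + 38*y - 64; no integer root y with |y| ≤ 4.
  x = -3: f_y(-3, y) = -6*y**2 + 38*y - 61; no integer root y with |y| ≤ 4.
  x = -2: f_y(-2, y) = -6*y**2 + 38*y - 60; vanishes at y ∈ {3}. (-2, 3): f_x = 0, f = 0 — SINGULAR.
  x = -1: f_y(-1, y) = -6*y**2 + 38*y - 61; no integer root y with |y| ≤ 4.
  x = 0: f_y(0, y) = -6*y**2 + 38*y - 64; no integer root y with |y| ≤ 4.
  x = 1: f_y(1, y) = -6*y**2 + 38*y - 69; no integer root y with |y| ≤ 4.
  x = 2: f_y(2, y) = -6*y**2 + 38*y - 76; no integer root y with |y| ≤ 4.
  x = 3: f_y(3, y) = -6*y**2 + 38*y - 85; no integer root y with |y| ≤ 4.
  x = 4: f_y(4, y) = -6*y**2 + 38*y - 96; no integer root y with |y| ≤ 4.
Only singular point on the grid: (-2, 3).
Classify: substitute x = -2 + u, y = 3 + v and expand: f = -2*u**3 - u**2*v - 2*v**3 + v**2.
No constant or linear terms (consistent with a singular point). Quadratic part: v**2. Cubic part: -2*u**3 - u**2*v - 2*v**3.
The quadratic part v**2 is a perfect square, so there is a single (double) tangent line v = 0, i.e. y = 3. Restricting the cubic part to that line (v = 0) leaves -2*u**3 ≠ 0, so f is not divisible by v and the branch is v² ≈ 2*u**3 to lowest order — this is a cusp.
Classification: cusp.


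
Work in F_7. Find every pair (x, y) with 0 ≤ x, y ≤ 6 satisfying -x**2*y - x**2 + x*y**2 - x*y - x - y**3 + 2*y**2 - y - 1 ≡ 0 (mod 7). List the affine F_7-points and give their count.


Affine F_7-points: {(2, 0), (2, 4), (3, 4), (4, 0), (4, 6), (5, 1), (6, 2)}; count = 7.

For each of the 49 pairs (x, y) ∈ F_7², evaluate f(x, y) mod 7. Record the zeros.
  x = 0: [0↦6, 1↦6, 2↦4, 3↦1, 4↦5, 5↦3, 6↦3]  zeros at y ∈ ∅
  x = 1: [0↦4, 1↦3, 2↦2, 3↦2, 4↦4, 5↦2, 6↦4]  zeros at y ∈ ∅
  x = 2: [0↦0, 1↦3, 2↦1, 3↦2, 4↦0, 5↦3, 6↦5]  zeros at y ∈ {0, 4}
  x = 3: [0↦1, 1↦6, 2↦1, 3↦1, 4↦0, 5↦6, 6↦6]  zeros at y ∈ {4}
  x = 4: [0↦0, 1↦5, 2↦2, 3↦6, 4↦4, 5↦4, 6↦0]  zeros at y ∈ {0, 6}
  x = 5: [0↦4, 1↦0, 2↦4, 3↦3, 4↦5, 5↦4, 6↦1]  zeros at y ∈ {1}
  x = 6: [0↦6, 1↦5, 2↦0, 3↦6, 4↦3, 5↦6, 6↦2]  zeros at y ∈ {2}
Collecting zeros: affine points = {(2, 0), (2, 4), (3, 4), (4, 0), (4, 6), (5, 1), (6, 2)}.
Total count |C(F_7)_aff| = 7.


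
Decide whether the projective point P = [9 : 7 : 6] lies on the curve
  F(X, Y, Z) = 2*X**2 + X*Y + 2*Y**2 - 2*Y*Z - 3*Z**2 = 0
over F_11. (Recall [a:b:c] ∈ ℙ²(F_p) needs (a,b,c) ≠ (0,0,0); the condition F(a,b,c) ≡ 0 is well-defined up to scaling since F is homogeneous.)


F(9,7,6) ≡ 10 (mod 11); P is NOT on the curve.

Evaluate F(9, 7, 6) term-by-term (mod 11).
  2*X**2 ↦ 2·81·1·1 = 162
  X*Y ↦ 1·9·7·1 = 63
  2*Y**2 ↦ 2·1·49·1 = 98
  -2*Y*Z ↦ -2·1·7·6 = -84
  -3*Z**2 ↦ -3·1·1·36 = -108
Sum: F(9, 7, 6) = (162) + (63) + (98) + (-84) + (-108) = 131.
Reducing mod 11: 131 ≡ 10 (mod 11).
Since F(a, b, c) ≡ 10 ≠ 0 (mod 11), P does NOT lie on the curve.


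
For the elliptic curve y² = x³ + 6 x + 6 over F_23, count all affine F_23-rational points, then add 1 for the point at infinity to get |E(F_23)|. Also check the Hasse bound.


Affine points = {(0, 11), (0, 12), (1, 6), (1, 17), (2, 7), (2, 16), (4, 5), (4, 18), (5, 0), (7, 0), (10, 10), (10, 13), (11, 0), (12, 9), (12, 14), (13, 2), (13, 21), (16, 9), (16, 14), (18, 9), (18, 14), (21, 3), (21, 20)}; affine count = 23; |E(F_23)| = 24.

Discriminant check: Δ ∝ 4a³ + 27b² = 4·6³ + 27·6² = 4·216 + 27·36 ≡ 19 (mod 23). Nonzero ⇒ E is nonsingular.
For each x ∈ F_23, compute rhs = x³ + 6·x + 6 mod 23, then count y ∈ F_23 with y² ≡ rhs.
  x = 0: rhs = 6, matching y values: 11, 12 (2 points).
  x = 1: rhs = 13, matching y values: 6, 17 (2 points).
  x = 2: rhs = 3, matching y values: 7, 16 (2 points).
  x = 3: rhs = 5, matching y values: none (0 points).
  x = 4: rhs = 2, matching y values: 5, 18 (2 points).
  x = 5: rhs = 0, matching y values: 0 (1 points).
  x = 6: rhs = 5, matching y values: none (0 points).
  x = 7: rhs = 0, matching y values: 0 (1 points).
  x = 8: rhs = 14, matching y values: none (0 points).
  x = 9: rhs = 7, matching y values: none (0 points).
  x = 10: rhs = 8, matching y values: 10, 13 (2 points).
  x = 11: rhs = 0, matching y values: 0 (1 points).
  x = 12: rhs = 12, matching y values: 9, 14 (2 points).
  x = 13: rhs = 4, matching y values: 2, 21 (2 points).
  x = 14: rhs = 5, matching y values: none (0 points).
  x = 15: rhs = 21, matching y values: none (0 points).
  x = 16: rhs = 12, matching y values: 9, 14 (2 points).
  x = 17: rhs = 7, matching y values: none (0 points).
  x = 18: rhs = 12, matching y values: 9, 14 (2 points).
  x = 19: rhs = 10, matching y values: none (0 points).
  x = 20: rhs = 7, matching y values: none (0 points).
  x = 21: rhs = 9, matching y values: 3, 20 (2 points).
  x = 22: rhs = 22, matching y values: none (0 points).
Total affine count: 23.
Full point count |E(F_23)| = 23 + 1 = 24.
Hasse bound: |24 − (23+1)| = |0| = 0 ≤ 2√23 ≈ 9.5917 ✓.


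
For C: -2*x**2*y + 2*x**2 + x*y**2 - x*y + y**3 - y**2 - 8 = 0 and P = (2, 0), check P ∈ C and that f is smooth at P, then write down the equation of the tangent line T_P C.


Tangent line at P: 8*x - 10*y - 16 = 0.

Step 1: f(2, 0) = 0, so P lies on C.
Step 2: partial derivatives
  f_x(x, y) = -4*x*y + 4*x + y**2 - y, f_y(x, y) = -2*x**2 + 2*x*y - x + 3*y**2 - 2*y.
  f_x(P) = 8, f_y(P) = -10 (gradient nonzero, so P is smooth).
Step 3: tangent line at P: 8·(x − 2) + -10·(y − 0) = 0.
Expanding: 8*x - 10*y - 16 = 0.


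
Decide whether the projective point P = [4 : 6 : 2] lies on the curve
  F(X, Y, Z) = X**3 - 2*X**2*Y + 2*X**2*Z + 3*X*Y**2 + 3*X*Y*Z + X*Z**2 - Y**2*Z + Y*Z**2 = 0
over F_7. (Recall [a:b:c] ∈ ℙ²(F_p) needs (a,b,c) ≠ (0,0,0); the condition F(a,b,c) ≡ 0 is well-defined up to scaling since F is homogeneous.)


F(4,6,2) ≡ 4 (mod 7); P is NOT on the curve.

Evaluate F(4, 6, 2) term-by-term (mod 7).
  X**3 ↦ 1·64·1·1 = 64
  -2*X**2*Y ↦ -2·16·6·1 = -192
  2*X**2*Z ↦ 2·16·1·2 = 64
  3*X*Y**2 ↦ 3·4·36·1 = 432
  3*X*Y*Z ↦ 3·4·6·2 = 144
  X*Z**2 ↦ 1·4·1·4 = 16
  -Y**2*Z ↦ -1·1·36·2 = -72
  Y*Z**2 ↦ 1·1·6·4 = 24
Sum: F(4, 6, 2) = (64) + (-192) + (64) + (432) + (144) + (16) + (-72) + (24) = 480.
Reducing mod 7: 480 ≡ 4 (mod 7).
Since F(a, b, c) ≡ 4 ≠ 0 (mod 7), P does NOT lie on the curve.


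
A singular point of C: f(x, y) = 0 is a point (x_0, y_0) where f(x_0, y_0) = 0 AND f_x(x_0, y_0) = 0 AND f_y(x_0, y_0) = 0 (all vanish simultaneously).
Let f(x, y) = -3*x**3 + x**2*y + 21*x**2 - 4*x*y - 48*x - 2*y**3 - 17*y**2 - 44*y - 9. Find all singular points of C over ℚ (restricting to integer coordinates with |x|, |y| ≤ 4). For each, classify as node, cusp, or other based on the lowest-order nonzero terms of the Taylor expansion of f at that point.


Singular points: {(2, -3)}; classification: cusp.

Compute partial derivatives:
  f_x = -9*x**2 + 2*x*y + 42*x - 4*y - 48.
  f_y = x**2 - 4*x - 6*y**2 - 34*y - 44.
Scan x_0 ∈ {−4, ..., 4}. For each x_0, f_y(x_0, y) is a polynomial in y; find its integer roots y ∈ {−4, ..., 4}, then test f_x and f at those candidates.
  x = -4: f_y(-4, y) = -6*y**2 - 34*y - 12; no integer root y with |y| ≤ 4.
  x = -3: f_y(-3, y) = -6*y**2 - 34*y - 23; no integer root y with |y| ≤ 4.
  x = -2: f_y(-2, y) = -6*y**2 - 34*y - 32; no integer root y with |y| ≤ 4.
  x = -1: f_y(-1, y) = -6*y**2 - 34*y - 39; no integer root y with |y| ≤ 4.
  x = 0: f_y(0, y) = -6*y**2 - 34*y - 44; vanishes at y ∈ {-2}. (0, -2): f_x = -40 ≠ 0.
  x = 1: f_y(1, y) = -6*y**2 - 34*y - 47; no integer root y with |y| ≤ 4.
  x = 2: f_y(2, y) = -6*y**2 - 34*y - 48; vanishes at y ∈ {-3}. (2, -3): f_x = 0, f = 0 — SINGULAR.
  x = 3: f_y(3, y) = -6*y**2 - 34*y - 47; no integer root y with |y| ≤ 4.
  x = 4: f_y(4, y) = -6*y**2 - 34*y - 44; vanishes at y ∈ {-2}. (4, -2): f_x = -32 ≠ 0.
Only singular point on the grid: (2, -3).
Classify: substitute x = 2 + u, y = -3 + v and expand: f = -3*u**3 + u**2*v - 2*v**3 + v**2.
No constant or linear terms (consistent with a singular point). Quadratic part: v**2. Cubic part: -3*u**3 + u**2*v - 2*v**3.
The quadratic part v**2 is a perfect square, so there is a single (double) tangent line v = 0, i.e. y = -3. Restricting the cubic part to that line (v = 0) leaves -3*u**3 ≠ 0, so f is not divisible by v and the branch is v² ≈ 3*u**3 to lowest order — this is a cusp.
Classification: cusp.


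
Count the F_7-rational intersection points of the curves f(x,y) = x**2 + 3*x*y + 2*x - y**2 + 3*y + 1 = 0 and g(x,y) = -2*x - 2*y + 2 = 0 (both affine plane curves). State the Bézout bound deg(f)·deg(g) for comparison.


Common zeros: ∅; count = 0; Bézout bound = 2.

deg(f) = 2, deg(g) = 1, so Bézout bound = 2.
Scan x ∈ F_7. For each x, list the y ∈ F_7 with f(x, y) ≡ 0 and those with g(x, y) ≡ 0 (mod 7); the common zeros in that column are the intersection.
  x = 0: f ≡ 0 at y ∈ ∅; g ≡ 0 at y ∈ {1}; common: ∅.
  x = 1: f ≡ 0 at y ∈ ∅; g ≡ 0 at y ∈ {0}; common: ∅.
  x = 2: f ≡ 0 at y ∈ ∅; g ≡ 0 at y ∈ {6}; common: ∅.
  x = 3: f ≡ 0 at y ∈ ∅; g ≡ 0 at y ∈ {5}; common: ∅.
  x = 4: f ≡ 0 at y ∈ ∅; g ≡ 0 at y ∈ {4}; common: ∅.
  x = 5: f ≡ 0 at y ∈ ∅; g ≡ 0 at y ∈ {3}; common: ∅.
  x = 6: f ≡ 0 at y ∈ {0}; g ≡ 0 at y ∈ {2}; common: ∅.
Collecting: common zeros = ∅, so the count is 0.
Comparison with the Bézout bound: 0 ≤ 2 = deg(f)·deg(g), as expected for curves with no common component (the affine F_7-count falls short of the bound because intersections may lie at infinity, over extension fields, or carry multiplicity).


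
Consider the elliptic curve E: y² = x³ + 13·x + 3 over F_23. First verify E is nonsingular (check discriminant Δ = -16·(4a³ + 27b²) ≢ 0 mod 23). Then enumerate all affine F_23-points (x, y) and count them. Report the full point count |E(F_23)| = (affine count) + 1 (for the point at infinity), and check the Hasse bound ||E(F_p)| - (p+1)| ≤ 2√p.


Affine points = {(0, 7), (0, 16), (3, 0), (4, 2), (4, 21), (5, 3), (5, 20), (7, 0), (10, 11), (10, 12), (12, 1), (12, 22), (13, 0), (14, 10), (14, 13), (15, 10), (15, 13), (16, 11), (16, 12), (17, 10), (17, 13), (19, 5), (19, 18), (20, 11), (20, 12), (22, 9), (22, 14)}; affine count = 27; |E(F_23)| = 28.

Discriminant check: Δ ∝ 4a³ + 27b² = 4·13³ + 27·3² = 4·2197 + 27·9 ≡ 15 (mod 23). Nonzero ⇒ E is nonsingular.
For each x ∈ F_23, compute rhs = x³ + 13·x + 3 mod 23, then count y ∈ F_23 with y² ≡ rhs.
  x = 0: rhs = 3, matching y values: 7, 16 (2 points).
  x = 1: rhs = 17, matching y values: none (0 points).
  x = 2: rhs = 14, matching y values: none (0 points).
  x = 3: rhs = 0, matching y values: 0 (1 points).
  x = 4: rhs = 4, matching y values: 2, 21 (2 points).
  x = 5: rhs = 9, matching y values: 3, 20 (2 points).
  x = 6: rhs = 21, matching y values: none (0 points).
  x = 7: rhs = 0, matching y values: 0 (1 points).
  x = 8: rhs = 21, matching y values: none (0 points).
  x = 9: rhs = 21, matching y values: none (0 points).
  x = 10: rhs = 6, matching y values: 11, 12 (2 points).
  x = 11: rhs = 5, matching y values: none (0 points).
  x = 12: rhs = 1, matching y values: 1, 22 (2 points).
  x = 13: rhs = 0, matching y values: 0 (1 points).
  x = 14: rhs = 8, matching y values: 10, 13 (2 points).
  x = 15: rhs = 8, matching y values: 10, 13 (2 points).
  x = 16: rhs = 6, matching y values: 11, 12 (2 points).
  x = 17: rhs = 8, matching y values: 10, 13 (2 points).
  x = 18: rhs = 20, matching y values: none (0 points).
  x = 19: rhs = 2, matching y values: 5, 18 (2 points).
  x = 20: rhs = 6, matching y values: 11, 12 (2 points).
  x = 21: rhs = 15, matching y values: none (0 points).
  x = 22: rhs = 12, matching y values: 9, 14 (2 points).
Total affine count: 27.
Full point count |E(F_23)| = 27 + 1 = 28.
Hasse bound: |28 − (23+1)| = |4| = 4 ≤ 2√23 ≈ 9.5917 ✓.


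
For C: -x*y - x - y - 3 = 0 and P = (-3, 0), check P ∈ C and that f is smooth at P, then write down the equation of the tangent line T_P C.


Tangent line at P: -x + 2*y - 3 = 0.

Step 1: f(-3, 0) = 0, so P lies on C.
Step 2: partial derivatives
  f_x(x, y) = -y - 1, f_y(x, y) = -x - 1.
  f_x(P) = -1, f_y(P) = 2 (gradient nonzero, so P is smooth).
Step 3: tangent line at P: -1·(x − -3) + 2·(y − 0) = 0.
Expanding: -x + 2*y - 3 = 0.


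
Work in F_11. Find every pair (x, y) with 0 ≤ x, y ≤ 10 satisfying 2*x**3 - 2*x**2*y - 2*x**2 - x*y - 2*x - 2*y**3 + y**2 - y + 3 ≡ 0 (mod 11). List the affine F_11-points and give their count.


Affine F_11-points: {(0, 2), (3, 0), (3, 6), (4, 5), (5, 4), (5, 6), (5, 7), (6, 4), (8, 9), (8, 10), (10, 6)}; count = 11.

For each of the 121 pairs (x, y) ∈ F_11², evaluate f(x, y) mod 11. Record the zeros.
  x = 0: [0↦3, 1↦1, 2↦0, 3↦10, 4↦8, 5↦4, 6↦8, 7↦8, 8↦3, 9↦3, 10↦7]  zeros at y ∈ {2}
  x = 1: [0↦1, 1↦7, 2↦3, 3↦10, 4↦5, 5↦9, 6↦10, 7↦7, 8↦10, 9↦7, 10↦8]  zeros at y ∈ ∅
  x = 2: [0↦7, 1↦6, 2↦6, 3↦6, 4↦5, 5↦2, 6↦7, 7↦8, 8↦4, 9↦5, 10↦10]  zeros at y ∈ ∅
  x = 3: [0↦0, 1↦10, 2↦10, 3↦10, 4↦9, 5↦6, 6↦0, 7↦1, 8↦8, 9↦9, 10↦3]  zeros at y ∈ {0, 6}
  x = 4: [0↦3, 1↦9, 2↦5, 3↦1, 4↦7, 5↦0, 6↦1, 7↦9, 8↦1, 9↦9, 10↦10]  zeros at y ∈ {5}
  x = 5: [0↦6, 1↦4, 2↦3, 3↦2, 4↦0, 5↦7, 6↦0, 7↦0, 8↦6, 9↦6, 10↦10]  zeros at y ∈ {4, 6, 7}
  x = 6: [0↦10, 1↦7, 2↦5, 3↦3, 4↦0, 5↦6, 6↦9, 7↦8, 8↦2, 9↦1, 10↦4]  zeros at y ∈ {4}
  x = 7: [0↦5, 1↦8, 2↦1, 3↦5, 4↦8, 5↦9, 6↦7, 7↦1, 8↦1, 9↦6, 10↦4]  zeros at y ∈ ∅
  x = 8: [0↦3, 1↦8, 2↦3, 3↦9, 4↦3, 5↦6, 6↦6, 7↦2, 8↦4, 9↦0, 10↦0]  zeros at y ∈ {9, 10}
  x = 9: [0↦5, 1↦8, 2↦1, 3↦5, 4↦8, 5↦9, 6↦7, 7↦1, 8↦1, 9↦6, 10↦4]  zeros at y ∈ ∅
  x = 10: [0↦1, 1↦9, 2↦7, 3↦5, 4↦2, 5↦8, 6↦0, 7↦10, 8↦4, 9↦3, 10↦6]  zeros at y ∈ {6}
Collecting zeros: affine points = {(0, 2), (3, 0), (3, 6), (4, 5), (5, 4), (5, 6), (5, 7), (6, 4), (8, 9), (8, 10), (10, 6)}.
Total count |C(F_11)_aff| = 11.


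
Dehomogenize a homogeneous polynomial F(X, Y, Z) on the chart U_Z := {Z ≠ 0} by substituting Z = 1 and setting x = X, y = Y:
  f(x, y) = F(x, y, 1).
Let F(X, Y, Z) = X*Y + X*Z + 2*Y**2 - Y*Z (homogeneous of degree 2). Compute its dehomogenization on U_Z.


f(x, y) = x*y + x + 2*y**2 - y

On U_Z we set Z = 1. Each monomial c·X^i·Y^j·Z^k in F becomes c·x^i·y^j·1^k = c·x^i·y^j.
Substituting Z = 1: F(X, Y, 1) = x*y + x + 2*y**2 - y.
Note: deg(f) ≤ deg(F) = 2; strict inequality happens when F is divisible by Z (lost terms).


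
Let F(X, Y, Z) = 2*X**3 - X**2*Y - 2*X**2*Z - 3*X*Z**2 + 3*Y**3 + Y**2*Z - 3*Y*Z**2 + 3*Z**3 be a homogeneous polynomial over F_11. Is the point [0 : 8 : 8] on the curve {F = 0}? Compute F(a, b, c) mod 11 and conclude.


F(0,8,8) ≡ 2 (mod 11); P is NOT on the curve.

Evaluate F(0, 8, 8) term-by-term (mod 11).
  2*X**3 ↦ 2·0·1·1 = 0
  -X**2*Y ↦ -1·0·8·1 = 0
  -2*X**2*Z ↦ -2·0·1·8 = 0
  -3*X*Z**2 ↦ -3·0·1·64 = 0
  3*Y**3 ↦ 3·1·512·1 = 1536
  Y**2*Z ↦ 1·1·64·8 = 512
  -3*Y*Z**2 ↦ -3·1·8·64 = -1536
  3*Z**3 ↦ 3·1·1·512 = 1536
Sum: F(0, 8, 8) = (0) + (0) + (0) + (0) + (1536) + (512) + (-1536) + (1536) = 2048.
Reducing mod 11: 2048 ≡ 2 (mod 11).
Since F(a, b, c) ≡ 2 ≠ 0 (mod 11), P does NOT lie on the curve.


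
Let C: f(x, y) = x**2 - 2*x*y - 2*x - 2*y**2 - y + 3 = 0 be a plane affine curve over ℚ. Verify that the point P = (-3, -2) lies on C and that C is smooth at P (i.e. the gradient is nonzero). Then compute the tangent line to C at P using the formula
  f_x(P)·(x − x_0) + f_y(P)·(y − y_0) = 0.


Tangent line at P: -4*x + 13*y + 14 = 0.

Step 1: f(-3, -2) = 0, so P lies on C.
Step 2: partial derivatives
  f_x(x, y) = 2*x - 2*y - 2, f_y(x, y) = -2*x - 4*y - 1.
  f_x(P) = -4, f_y(P) = 13 (gradient nonzero, so P is smooth).
Step 3: tangent line at P: -4·(x − -3) + 13·(y − -2) = 0.
Expanding: -4*x + 13*y + 14 = 0.


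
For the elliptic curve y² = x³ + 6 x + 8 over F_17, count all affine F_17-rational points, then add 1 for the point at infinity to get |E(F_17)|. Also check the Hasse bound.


Affine points = {(0, 5), (0, 12), (1, 7), (1, 10), (3, 6), (3, 11), (7, 6), (7, 11), (9, 3), (9, 14), (16, 1), (16, 16)}; affine count = 12; |E(F_17)| = 13.

Discriminant check: Δ ∝ 4a³ + 27b² = 4·6³ + 27·8² = 4·216 + 27·64 ≡ 8 (mod 17). Nonzero ⇒ E is nonsingular.
For each x ∈ F_17, compute rhs = x³ + 6·x + 8 mod 17, then count y ∈ F_17 with y² ≡ rhs.
  x = 0: rhs = 8, matching y values: 5, 12 (2 points).
  x = 1: rhs = 15, matching y values: 7, 10 (2 points).
  x = 2: rhs = 11, matching y values: none (0 points).
  x = 3: rhs = 2, matching y values: 6, 11 (2 points).
  x = 4: rhs = 11, matching y values: none (0 points).
  x = 5: rhs = 10, matching y values: none (0 points).
  x = 6: rhs = 5, matching y values: none (0 points).
  x = 7: rhs = 2, matching y values: 6, 11 (2 points).
  x = 8: rhs = 7, matching y values: none (0 points).
  x = 9: rhs = 9, matching y values: 3, 14 (2 points).
  x = 10: rhs = 14, matching y values: none (0 points).
  x = 11: rhs = 11, matching y values: none (0 points).
  x = 12: rhs = 6, matching y values: none (0 points).
  x = 13: rhs = 5, matching y values: none (0 points).
  x = 14: rhs = 14, matching y values: none (0 points).
  x = 15: rhs = 5, matching y values: none (0 points).
  x = 16: rhs = 1, matching y values: 1, 16 (2 points).
Total affine count: 12.
Full point count |E(F_17)| = 12 + 1 = 13.
Hasse bound: |13 − (17+1)| = |-5| = 5 ≤ 2√17 ≈ 8.2462 ✓.


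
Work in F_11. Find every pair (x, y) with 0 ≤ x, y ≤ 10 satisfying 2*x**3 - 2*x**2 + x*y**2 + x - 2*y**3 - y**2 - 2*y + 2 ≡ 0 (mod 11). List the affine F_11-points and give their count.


Affine F_11-points: {(0, 2), (2, 6), (3, 7), (4, 7), (5, 7), (6, 8)}; count = 6.

For each of the 121 pairs (x, y) ∈ F_11², evaluate f(x, y) mod 11. Record the zeros.
  x = 0: [0↦2, 1↦8, 2↦0, 3↦10, 4↦4, 5↦3, 6↦6, 7↦1, 8↦9, 9↦7, 10↦5]  zeros at y ∈ {2}
  x = 1: [0↦3, 1↦10, 2↦5, 3↦9, 4↦10, 5↦7, 6↦10, 7↦7, 8↦8, 9↦1, 10↦7]  zeros at y ∈ ∅
  x = 2: [0↦1, 1↦9, 2↦7, 3↦5, 4↦2, 5↦8, 6↦0, 7↦10, 8↦4, 9↦3, 10↦6]  zeros at y ∈ {6}
  x = 3: [0↦8, 1↦6, 2↦7, 3↦10, 4↦3, 5↦7, 6↦10, 7↦0, 8↦9, 9↦3, 10↦3]  zeros at y ∈ {7}
  x = 4: [0↦3, 1↦2, 2↦6, 3↦3, 4↦3, 5↦5, 6↦8, 7↦0, 8↦2, 9↦2, 10↦10]  zeros at y ∈ {7}
  x = 5: [0↦9, 1↦9, 2↦5, 3↦7, 4↦3, 5↦3, 6↦6, 7↦0, 8↦6, 9↦1, 10↦6]  zeros at y ∈ {7}
  x = 6: [0↦5, 1↦6, 2↦5, 3↦1, 4↦4, 5↦2, 6↦5, 7↦1, 8↦0, 9↦1, 10↦3]  zeros at y ∈ {8}
  x = 7: [0↦3, 1↦5, 2↦7, 3↦8, 4↦7, 5↦3, 6↦6, 7↦4, 8↦7, 9↦3, 10↦2]  zeros at y ∈ ∅
  x = 8: [0↦4, 1↦7, 2↦1, 3↦7, 4↦2, 5↦7, 6↦10, 7↦10, 8↦6, 9↦8, 10↦4]  zeros at y ∈ ∅
  x = 9: [0↦9, 1↦2, 2↦10, 3↦10, 4↦1, 5↦4, 6↦7, 7↦9, 8↦9, 9↦6, 10↦10]  zeros at y ∈ ∅
  x = 10: [0↦8, 1↦2, 2↦2, 3↦7, 4↦5, 5↦6, 6↦9, 7↦2, 8↦6, 9↦9, 10↦10]  zeros at y ∈ ∅
Collecting zeros: affine points = {(0, 2), (2, 6), (3, 7), (4, 7), (5, 7), (6, 8)}.
Total count |C(F_11)_aff| = 6.


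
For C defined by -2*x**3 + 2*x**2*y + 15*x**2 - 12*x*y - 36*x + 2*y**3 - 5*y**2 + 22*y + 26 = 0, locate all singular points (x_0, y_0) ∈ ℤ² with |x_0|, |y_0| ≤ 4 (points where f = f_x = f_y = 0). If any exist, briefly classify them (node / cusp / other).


Singular points: {(3, 1)}; classification: node.

Compute partial derivatives:
  f_x = -6*x**2 + 4*x*y + 30*x - 12*y - 36.
  f_y = 2*x**2 - 12*x + 6*y**2 - 10*y + 22.
Scan x_0 ∈ {−4, ..., 4}. For each x_0, f_y(x_0, y) is a polynomial in y; find its integer roots y ∈ {−4, ..., 4}, then test f_x and f at those candidates.
  x = -4: f_y(-4, y) = 6*y**2 - 10*y + 102; no integer root y with |y| ≤ 4.
  x = -3: f_y(-3, y) = 6*y**2 - 10*y + 76; no integer root y with |y| ≤ 4.
  x = -2: f_y(-2, y) = 6*y**2 - 10*y + 54; no integer root y with |y| ≤ 4.
  x = -1: f_y(-1, y) = 6*y**2 - 10*y + 36; no integer root y with |y| ≤ 4.
  x = 0: f_y(0, y) = 6*y**2 - 10*y + 22; no integer root y with |y| ≤ 4.
  x = 1: f_y(1, y) = 6*y**2 - 10*y + 12; no integer root y with |y| ≤ 4.
  x = 2: f_y(2, y) = 6*y**2 - 10*y + 6; no integer root y with |y| ≤ 4.
  x = 3: f_y(3, y) = 6*y**2 - 10*y + 4; vanishes at y ∈ {1}. (3, 1): f_x = 0, f = 0 — SINGULAR.
  x = 4: f_y(4, y) = 6*y**2 - 10*y + 6; no integer root y with |y| ≤ 4.
Only singular point on the grid: (3, 1).
Classify: substitute x = 3 + u, y = 1 + v and expand: f = -2*u**3 + 2*u**2*v - u**2 + 2*v**3 + v**2.
No constant or linear terms (consistent with a singular point). Quadratic part: -u**2 + v**2. Cubic part: -2*u**3 + 2*u**2*v + 2*v**3.
The quadratic part v**2 - u**2 = (v − u)(v + u) splits into two distinct linear factors, so there are two distinct tangent lines y − 1 = ±(x − 3) — this is a node (ordinary double point).
Classification: node.


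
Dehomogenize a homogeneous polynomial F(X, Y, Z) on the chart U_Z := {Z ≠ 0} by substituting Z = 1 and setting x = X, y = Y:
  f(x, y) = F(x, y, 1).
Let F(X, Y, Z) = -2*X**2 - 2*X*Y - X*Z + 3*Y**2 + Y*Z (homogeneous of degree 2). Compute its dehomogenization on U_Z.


f(x, y) = -2*x**2 - 2*x*y - x + 3*y**2 + y

On U_Z we set Z = 1. Each monomial c·X^i·Y^j·Z^k in F becomes c·x^i·y^j·1^k = c·x^i·y^j.
Substituting Z = 1: F(X, Y, 1) = -2*x**2 - 2*x*y - x + 3*y**2 + y.
Note: deg(f) ≤ deg(F) = 2; strict inequality happens when F is divisible by Z (lost terms).


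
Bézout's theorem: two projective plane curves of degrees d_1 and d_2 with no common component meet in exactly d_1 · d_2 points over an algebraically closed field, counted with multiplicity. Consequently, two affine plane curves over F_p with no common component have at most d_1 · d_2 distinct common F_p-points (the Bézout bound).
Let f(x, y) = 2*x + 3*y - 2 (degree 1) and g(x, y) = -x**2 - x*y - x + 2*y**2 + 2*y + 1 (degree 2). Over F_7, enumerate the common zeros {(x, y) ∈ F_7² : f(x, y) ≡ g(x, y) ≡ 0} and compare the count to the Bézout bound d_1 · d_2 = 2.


Common zeros: {(4, 5), (6, 6)}; count = 2; Bézout bound = 2.

deg(f) = 1, deg(g) = 2, so Bézout bound = 2.
Scan x ∈ F_7. For each x, list the y ∈ F_7 with f(x, y) ≡ 0 and those with g(x, y) ≡ 0 (mod 7); the common zeros in that column are the intersection.
  x = 0: f ≡ 0 at y ∈ {3}; g ≡ 0 at y ∈ ∅; common: ∅.
  x = 1: f ≡ 0 at y ∈ {0}; g ≡ 0 at y ∈ {4, 6}; common: ∅.
  x = 2: f ≡ 0 at y ∈ {4}; g ≡ 0 at y ∈ ∅; common: ∅.
  x = 3: f ≡ 0 at y ∈ {1}; g ≡ 0 at y ∈ ∅; common: ∅.
  x = 4: f ≡ 0 at y ∈ {5}; g ≡ 0 at y ∈ {3, 5}; common: {5}.
  x = 5: f ≡ 0 at y ∈ {2}; g ≡ 0 at y ∈ ∅; common: ∅.
  x = 6: f ≡ 0 at y ∈ {6}; g ≡ 0 at y ∈ {3, 6}; common: {6}.
Collecting: common zeros = {(4, 5), (6, 6)}, so the count is 2.
Comparison with the Bézout bound: 2 ≤ 2 = deg(f)·deg(g), as expected for curves with no common component (the bound is attained).


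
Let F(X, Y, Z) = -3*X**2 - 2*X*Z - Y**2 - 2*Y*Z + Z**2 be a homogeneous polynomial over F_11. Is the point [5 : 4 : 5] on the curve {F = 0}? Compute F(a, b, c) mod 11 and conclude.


F(5,4,5) ≡ 9 (mod 11); P is NOT on the curve.

Evaluate F(5, 4, 5) term-by-term (mod 11).
  -3*X**2 ↦ -3·25·1·1 = -75
  -2*X*Z ↦ -2·5·1·5 = -50
  -Y**2 ↦ -1·1·16·1 = -16
  -2*Y*Z ↦ -2·1·4·5 = -40
  Z**2 ↦ 1·1·1·25 = 25
Sum: F(5, 4, 5) = (-75) + (-50) + (-16) + (-40) + (25) = -156.
Reducing mod 11: -156 ≡ 9 (mod 11).
Since F(a, b, c) ≡ 9 ≠ 0 (mod 11), P does NOT lie on the curve.


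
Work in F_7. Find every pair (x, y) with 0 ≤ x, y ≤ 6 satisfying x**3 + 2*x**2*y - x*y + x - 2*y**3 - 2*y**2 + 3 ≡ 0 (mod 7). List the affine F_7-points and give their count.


Affine F_7-points: {(0, 2), (2, 6), (5, 0), (5, 3), (6, 1), (6, 4)}; count = 6.

For each of the 49 pairs (x, y) ∈ F_7², evaluate f(x, y) mod 7. Record the zeros.
  x = 0: [0↦3, 1↦6, 2↦0, 3↦1, 4↦4, 5↦4, 6↦3]  zeros at y ∈ {2}
  x = 1: [0↦5, 1↦2, 2↦4, 3↦6, 4↦3, 5↦4, 6↦4]  zeros at y ∈ ∅
  x = 2: [0↦6, 1↦1, 2↦1, 3↦1, 4↦3, 5↦2, 6↦0]  zeros at y ∈ {6}
  x = 3: [0↦5, 1↦2, 2↦4, 3↦6, 4↦3, 5↦4, 6↦4]  zeros at y ∈ ∅
  x = 4: [0↦1, 1↦4, 2↦5, 3↦6, 4↦2, 5↦2, 6↦1]  zeros at y ∈ ∅
  x = 5: [0↦0, 1↦6, 2↦3, 3↦0, 4↦6, 5↦2, 6↦4]  zeros at y ∈ {0, 3}
  x = 6: [0↦1, 1↦0, 2↦4, 3↦1, 4↦0, 5↦3, 6↦5]  zeros at y ∈ {1, 4}
Collecting zeros: affine points = {(0, 2), (2, 6), (5, 0), (5, 3), (6, 1), (6, 4)}.
Total count |C(F_7)_aff| = 6.


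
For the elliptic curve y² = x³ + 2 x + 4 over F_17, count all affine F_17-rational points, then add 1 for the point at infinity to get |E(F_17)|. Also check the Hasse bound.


Affine points = {(0, 2), (0, 15), (2, 4), (2, 13), (4, 5), (4, 12), (7, 2), (7, 15), (10, 2), (10, 15), (13, 0), (15, 3), (15, 14), (16, 1), (16, 16)}; affine count = 15; |E(F_17)| = 16.

Discriminant check: Δ ∝ 4a³ + 27b² = 4·2³ + 27·4² = 4·8 + 27·16 ≡ 5 (mod 17). Nonzero ⇒ E is nonsingular.
For each x ∈ F_17, compute rhs = x³ + 2·x + 4 mod 17, then count y ∈ F_17 with y² ≡ rhs.
  x = 0: rhs = 4, matching y values: 2, 15 (2 points).
  x = 1: rhs = 7, matching y values: none (0 points).
  x = 2: rhs = 16, matching y values: 4, 13 (2 points).
  x = 3: rhs = 3, matching y values: none (0 points).
  x = 4: rhs = 8, matching y values: 5, 12 (2 points).
  x = 5: rhs = 3, matching y values: none (0 points).
  x = 6: rhs = 11, matching y values: none (0 points).
  x = 7: rhs = 4, matching y values: 2, 15 (2 points).
  x = 8: rhs = 5, matching y values: none (0 points).
  x = 9: rhs = 3, matching y values: none (0 points).
  x = 10: rhs = 4, matching y values: 2, 15 (2 points).
  x = 11: rhs = 14, matching y values: none (0 points).
  x = 12: rhs = 5, matching y values: none (0 points).
  x = 13: rhs = 0, matching y values: 0 (1 points).
  x = 14: rhs = 5, matching y values: none (0 points).
  x = 15: rhs = 9, matching y values: 3, 14 (2 points).
  x = 16: rhs = 1, matching y values: 1, 16 (2 points).
Total affine count: 15.
Full point count |E(F_17)| = 15 + 1 = 16.
Hasse bound: |16 − (17+1)| = |-2| = 2 ≤ 2√17 ≈ 8.2462 ✓.


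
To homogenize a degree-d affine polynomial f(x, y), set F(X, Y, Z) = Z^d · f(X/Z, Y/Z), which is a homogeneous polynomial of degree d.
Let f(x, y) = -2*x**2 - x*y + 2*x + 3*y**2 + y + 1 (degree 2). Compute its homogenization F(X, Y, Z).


F(X, Y, Z) = -2*X**2 - X*Y + 2*X*Z + 3*Y**2 + Y*Z + Z**2

deg(f) = 2.
Substitute x = X/Z, y = Y/Z into f, then multiply by Z^2.
  monomial -2·x^2·y^0 ↦ -2·X^2·Y^0·Z^0.
  monomial -1·x^1·y^1 ↦ -1·X^1·Y^1·Z^0.
  monomial 2·x^1·y^0 ↦ 2·X^1·Y^0·Z^1.
  monomial 3·x^0·y^2 ↦ 3·X^0·Y^2·Z^0.
  monomial 1·x^0·y^1 ↦ 1·X^0·Y^1·Z^1.
  monomial 1·x^0·y^0 ↦ 1·X^0·Y^0·Z^2.
Collecting: F(X, Y, Z) = -2*X**2 - X*Y + 2*X*Z + 3*Y**2 + Y*Z + Z**2.


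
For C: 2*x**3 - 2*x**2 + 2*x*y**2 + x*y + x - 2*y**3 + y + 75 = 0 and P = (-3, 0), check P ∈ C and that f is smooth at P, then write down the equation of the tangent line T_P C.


Tangent line at P: 67*x - 2*y + 201 = 0.

Step 1: f(-3, 0) = 0, so P lies on C.
Step 2: partial derivatives
  f_x(x, y) = 6*x**2 - 4*x + 2*y**2 + y + 1, f_y(x, y) = 4*x*y + x - 6*y**2 + 1.
  f_x(P) = 67, f_y(P) = -2 (gradient nonzero, so P is smooth).
Step 3: tangent line at P: 67·(x − -3) + -2·(y − 0) = 0.
Expanding: 67*x - 2*y + 201 = 0.


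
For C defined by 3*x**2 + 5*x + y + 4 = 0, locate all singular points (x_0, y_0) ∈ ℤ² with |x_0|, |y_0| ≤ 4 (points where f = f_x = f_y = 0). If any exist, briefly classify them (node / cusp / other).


No singular points in the scanned grid; C is smooth there.

Compute partial derivatives:
  f_x = 6*x + 5.
  f_y = 1.
f_y = 1 is a nonzero constant, so f_y never vanishes: no point (x, y) can satisfy f = f_x = f_y = 0. In particular no (x, y) ∈ {−4, ..., 4}² is singular; the curve is smooth.


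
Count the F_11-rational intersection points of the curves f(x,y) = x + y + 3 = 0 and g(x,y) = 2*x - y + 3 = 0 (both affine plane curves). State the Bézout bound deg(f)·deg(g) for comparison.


Common zeros: {(9, 10)}; count = 1; Bézout bound = 1.

deg(f) = 1, deg(g) = 1, so Bézout bound = 1.
Scan x ∈ F_11. For each x, list the y ∈ F_11 with f(x, y) ≡ 0 and those with g(x, y) ≡ 0 (mod 11); the common zeros in that column are the intersection.
  x = 0: f ≡ 0 at y ∈ {8}; g ≡ 0 at y ∈ {3}; common: ∅.
  x = 1: f ≡ 0 at y ∈ {7}; g ≡ 0 at y ∈ {5}; common: ∅.
  x = 2: f ≡ 0 at y ∈ {6}; g ≡ 0 at y ∈ {7}; common: ∅.
  x = 3: f ≡ 0 at y ∈ {5}; g ≡ 0 at y ∈ {9}; common: ∅.
  x = 4: f ≡ 0 at y ∈ {4}; g ≡ 0 at y ∈ {0}; common: ∅.
  x = 5: f ≡ 0 at y ∈ {3}; g ≡ 0 at y ∈ {2}; common: ∅.
  x = 6: f ≡ 0 at y ∈ {2}; g ≡ 0 at y ∈ {4}; common: ∅.
  x = 7: f ≡ 0 at y ∈ {1}; g ≡ 0 at y ∈ {6}; common: ∅.
  x = 8: f ≡ 0 at y ∈ {0}; g ≡ 0 at y ∈ {8}; common: ∅.
  x = 9: f ≡ 0 at y ∈ {10}; g ≡ 0 at y ∈ {10}; common: {10}.
  x = 10: f ≡ 0 at y ∈ {9}; g ≡ 0 at y ∈ {1}; common: ∅.
Collecting: common zeros = {(9, 10)}, so the count is 1.
Comparison with the Bézout bound: 1 ≤ 1 = deg(f)·deg(g), as expected for curves with no common component (the bound is attained).


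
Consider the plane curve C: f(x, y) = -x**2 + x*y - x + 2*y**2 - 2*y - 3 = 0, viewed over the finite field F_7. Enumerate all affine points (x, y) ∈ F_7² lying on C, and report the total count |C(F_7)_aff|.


Affine F_7-points: {(0, 4), (2, 1), (2, 6), (3, 4), (3, 6), (5, 1)}; count = 6.

For each of the 49 pairs (x, y) ∈ F_7², evaluate f(x, y) mod 7. Record the zeros.
  x = 0: [0↦4, 1↦4, 2↦1, 3↦2, 4↦0, 5↦2, 6↦1]  zeros at y ∈ {4}
  x = 1: [0↦2, 1↦3, 2↦1, 3↦3, 4↦2, 5↦5, 6↦5]  zeros at y ∈ ∅
  x = 2: [0↦5, 1↦0, 2↦6, 3↦2, 4↦2, 5↦6, 6↦0]  zeros at y ∈ {1, 6}
  x = 3: [0↦6, 1↦2, 2↦2, 3↦6, 4↦0, 5↦5, 6↦0]  zeros at y ∈ {4, 6}
  x = 4: [0↦5, 1↦2, 2↦3, 3↦1, 4↦3, 5↦2, 6↦5]  zeros at y ∈ ∅
  x = 5: [0↦2, 1↦0, 2↦2, 3↦1, 4↦4, 5↦4, 6↦1]  zeros at y ∈ {1}
  x = 6: [0↦4, 1↦3, 2↦6, 3↦6, 4↦3, 5↦4, 6↦2]  zeros at y ∈ ∅
Collecting zeros: affine points = {(0, 4), (2, 1), (2, 6), (3, 4), (3, 6), (5, 1)}.
Total count |C(F_7)_aff| = 6.


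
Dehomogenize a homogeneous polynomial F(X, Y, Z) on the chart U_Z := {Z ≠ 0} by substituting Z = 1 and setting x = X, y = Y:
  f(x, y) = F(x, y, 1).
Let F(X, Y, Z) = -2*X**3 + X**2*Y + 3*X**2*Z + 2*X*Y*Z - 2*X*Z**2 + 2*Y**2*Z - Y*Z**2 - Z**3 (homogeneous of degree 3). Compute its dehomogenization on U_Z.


f(x, y) = -2*x**3 + x**2*y + 3*x**2 + 2*x*y - 2*x + 2*y**2 - y - 1

On U_Z we set Z = 1. Each monomial c·X^i·Y^j·Z^k in F becomes c·x^i·y^j·1^k = c·x^i·y^j.
Substituting Z = 1: F(X, Y, 1) = -2*x**3 + x**2*y + 3*x**2 + 2*x*y - 2*x + 2*y**2 - y - 1.
Note: deg(f) ≤ deg(F) = 3; strict inequality happens when F is divisible by Z (lost terms).


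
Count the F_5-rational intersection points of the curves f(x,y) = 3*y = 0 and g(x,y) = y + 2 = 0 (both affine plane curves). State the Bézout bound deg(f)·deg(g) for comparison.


Common zeros: ∅; count = 0; Bézout bound = 1.

deg(f) = 1, deg(g) = 1, so Bézout bound = 1.
Scan x ∈ F_5. For each x, list the y ∈ F_5 with f(x, y) ≡ 0 and those with g(x, y) ≡ 0 (mod 5); the common zeros in that column are the intersection.
  x = 0: f ≡ 0 at y ∈ {0}; g ≡ 0 at y ∈ {3}; common: ∅.
  x = 1: f ≡ 0 at y ∈ {0}; g ≡ 0 at y ∈ {3}; common: ∅.
  x = 2: f ≡ 0 at y ∈ {0}; g ≡ 0 at y ∈ {3}; common: ∅.
  x = 3: f ≡ 0 at y ∈ {0}; g ≡ 0 at y ∈ {3}; common: ∅.
  x = 4: f ≡ 0 at y ∈ {0}; g ≡ 0 at y ∈ {3}; common: ∅.
Collecting: common zeros = ∅, so the count is 0.
Comparison with the Bézout bound: 0 ≤ 1 = deg(f)·deg(g), as expected for curves with no common component (the affine F_5-count falls short of the bound because intersections may lie at infinity, over extension fields, or carry multiplicity).


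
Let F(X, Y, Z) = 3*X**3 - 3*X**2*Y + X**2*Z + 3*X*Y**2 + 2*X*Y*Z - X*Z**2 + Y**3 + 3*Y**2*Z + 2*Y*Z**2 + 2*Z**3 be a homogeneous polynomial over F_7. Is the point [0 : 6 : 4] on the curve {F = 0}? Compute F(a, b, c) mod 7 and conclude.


F(0,6,4) ≡ 2 (mod 7); P is NOT on the curve.

Evaluate F(0, 6, 4) term-by-term (mod 7).
  3*X**3 ↦ 3·0·1·1 = 0
  -3*X**2*Y ↦ -3·0·6·1 = 0
  X**2*Z ↦ 1·0·1·4 = 0
  3*X*Y**2 ↦ 3·0·36·1 = 0
  2*X*Y*Z ↦ 2·0·6·4 = 0
  -X*Z**2 ↦ -1·0·1·16 = 0
  Y**3 ↦ 1·1·216·1 = 216
  3*Y**2*Z ↦ 3·1·36·4 = 432
  2*Y*Z**2 ↦ 2·1·6·16 = 192
  2*Z**3 ↦ 2·1·1·64 = 128
Sum: F(0, 6, 4) = (0) + (0) + (0) + (0) + (0) + (0) + (216) + (432) + (192) + (128) = 968.
Reducing mod 7: 968 ≡ 2 (mod 7).
Since F(a, b, c) ≡ 2 ≠ 0 (mod 7), P does NOT lie on the curve.


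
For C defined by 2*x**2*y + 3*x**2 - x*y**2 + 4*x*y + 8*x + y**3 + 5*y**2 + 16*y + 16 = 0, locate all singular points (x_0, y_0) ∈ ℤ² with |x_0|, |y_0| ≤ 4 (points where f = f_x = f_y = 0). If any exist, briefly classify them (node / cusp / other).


Singular points: {(-2, -2)}; classification: node.

Compute partial derivatives:
  f_x = 4*x*y + 6*x - y**2 + 4*y + 8.
  f_y = 2*x**2 - 2*x*y + 4*x + 3*y**2 + 10*y + 16.
Scan x_0 ∈ {−4, ..., 4}. For each x_0, f_y(x_0, y) is a polynomial in y; find its integer roots y ∈ {−4, ..., 4}, then test f_x and f at those candidates.
  x = -4: f_y(-4, y) = 3*y**2 + 18*y + 32; no integer root y with |y| ≤ 4.
  x = -3: f_y(-3, y) = 3*y**2 + 16*y + 22; no integer root y with |y| ≤ 4.
  x = -2: f_y(-2, y) = 3*y**2 + 14*y + 16; vanishes at y ∈ {-2}. (-2, -2): f_x = 0, f = 0 — SINGULAR.
  x = -1: f_y(-1, y) = 3*y**2 + 12*y + 14; no integer root y with |y| ≤ 4.
  x = 0: f_y(0, y) = 3*y**2 + 10*y + 16; no integer root y with |y| ≤ 4.
  x = 1: f_y(1, y) = 3*y**2 + 8*y + 22; no integer root y with |y| ≤ 4.
  x = 2: f_y(2, y) = 3*y**2 + 6*y + 32; no integer root y with |y| ≤ 4.
  x = 3: f_y(3, y) = 3*y**2 + 4*y + 46; no integer root y with |y| ≤ 4.
  x = 4: f_y(4, y) = 3*y**2 + 2*y + 64; no integer root y with |y| ≤ 4.
Only singular point on the grid: (-2, -2).
Classify: substitute x = -2 + u, y = -2 + v and expand: f = 2*u**2*v - u**2 - u*v**2 + v**3 + v**2.
No constant or linear terms (consistent with a singular point). Quadratic part: -u**2 + v**2. Cubic part: 2*u**2*v - u*v**2 + v**3.
The quadratic part v**2 - u**2 = (v − u)(v + u) splits into two distinct linear factors, so there are two distinct tangent lines y − -2 = ±(x − -2) — this is a node (ordinary double point).
Classification: node.


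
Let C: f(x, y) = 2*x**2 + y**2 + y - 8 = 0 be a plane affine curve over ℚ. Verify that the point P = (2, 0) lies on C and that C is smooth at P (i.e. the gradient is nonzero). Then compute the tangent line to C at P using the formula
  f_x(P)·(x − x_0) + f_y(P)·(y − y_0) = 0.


Tangent line at P: 8*x + y - 16 = 0.

Step 1: f(2, 0) = 0, so P lies on C.
Step 2: partial derivatives
  f_x(x, y) = 4*x, f_y(x, y) = 2*y + 1.
  f_x(P) = 8, f_y(P) = 1 (gradient nonzero, so P is smooth).
Step 3: tangent line at P: 8·(x − 2) + 1·(y − 0) = 0.
Expanding: 8*x + y - 16 = 0.
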